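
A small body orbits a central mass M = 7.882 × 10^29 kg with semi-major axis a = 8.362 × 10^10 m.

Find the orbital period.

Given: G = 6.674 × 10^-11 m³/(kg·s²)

GM = G · M = 6.674e-11 · 7.882e+29 = 5.26045e+19 m³/s².
Kepler's third law: T = 2π √(a³ / GM).
Substituting a = 8.362e+10 m and GM = 5.26045e+19 m³/s²:
T = 2π √((8.362e+10)³ / 5.26045e+19) s
T ≈ 2.095e+07 s = 242.4 days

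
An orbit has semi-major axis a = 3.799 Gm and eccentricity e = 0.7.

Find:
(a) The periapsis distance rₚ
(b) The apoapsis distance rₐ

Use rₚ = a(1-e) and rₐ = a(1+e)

Convert to SI: a = 3.799 Gm = 3.799e+09 m.
(a) rₚ = a(1 − e) = 3.799e+09 · (1 − 0.7) = 3.799e+09 · 0.3 ≈ 1.14e+09 m = 1.14 Gm.
(b) rₐ = a(1 + e) = 3.799e+09 · (1 + 0.7) = 3.799e+09 · 1.7 ≈ 6.458e+09 m = 6.458 Gm.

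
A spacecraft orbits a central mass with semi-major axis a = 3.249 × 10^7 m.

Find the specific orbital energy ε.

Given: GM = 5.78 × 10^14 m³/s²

ε = −GM / (2a).
ε = −5.78e+14 / (2 · 3.249e+07) J/kg ≈ -8.895e+06 J/kg = -8.895 MJ/kg.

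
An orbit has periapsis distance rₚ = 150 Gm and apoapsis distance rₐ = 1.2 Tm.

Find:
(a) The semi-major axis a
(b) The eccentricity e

Convert to SI: rₚ = 150 Gm = 1.5e+11 m; rₐ = 1.2 Tm = 1.2e+12 m.
(a) a = (rₚ + rₐ) / 2 = (1.5e+11 + 1.2e+12) / 2 ≈ 6.75e+11 m = 675 Gm.
(b) e = (rₐ − rₚ) / (rₐ + rₚ) = (1.2e+12 − 1.5e+11) / (1.2e+12 + 1.5e+11) ≈ 0.7778.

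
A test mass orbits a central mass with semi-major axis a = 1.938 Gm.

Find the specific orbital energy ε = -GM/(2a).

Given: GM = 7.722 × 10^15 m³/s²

Convert to SI: a = 1.938 Gm = 1.938e+09 m.
ε = −GM / (2a).
ε = −7.722e+15 / (2 · 1.938e+09) J/kg ≈ -1.992e+06 J/kg = -1.992 MJ/kg.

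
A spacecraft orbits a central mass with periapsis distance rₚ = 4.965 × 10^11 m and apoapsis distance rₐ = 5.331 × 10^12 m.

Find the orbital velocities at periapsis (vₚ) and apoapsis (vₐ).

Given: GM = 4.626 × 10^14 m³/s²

Use the vis-viva equation v² = GM(2/r − 1/a) with a = (rₚ + rₐ)/2 = (4.965e+11 + 5.331e+12)/2 = 2.91375e+12 m.
vₚ = √(GM · (2/rₚ − 1/a)) = √(4.626e+14 · (2/4.965e+11 − 1/2.91375e+12)) m/s ≈ 41.29 m/s = 41.29 m/s.
vₐ = √(GM · (2/rₐ − 1/a)) = √(4.626e+14 · (2/5.331e+12 − 1/2.91375e+12)) m/s ≈ 3.845 m/s = 3.845 m/s.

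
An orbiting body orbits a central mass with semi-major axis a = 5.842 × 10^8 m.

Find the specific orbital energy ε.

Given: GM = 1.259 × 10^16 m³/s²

ε = −GM / (2a).
ε = −1.259e+16 / (2 · 5.842e+08) J/kg ≈ -1.078e+07 J/kg = -10.78 MJ/kg.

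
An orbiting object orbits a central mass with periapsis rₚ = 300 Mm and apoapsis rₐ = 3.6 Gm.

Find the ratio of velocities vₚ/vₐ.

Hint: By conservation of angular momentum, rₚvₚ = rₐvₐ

Convert to SI: rₚ = 300 Mm = 3e+08 m; rₐ = 3.6 Gm = 3.6e+09 m.
Conservation of angular momentum gives rₚvₚ = rₐvₐ, so vₚ/vₐ = rₐ/rₚ.
vₚ/vₐ = 3.6e+09 / 3e+08 ≈ 12.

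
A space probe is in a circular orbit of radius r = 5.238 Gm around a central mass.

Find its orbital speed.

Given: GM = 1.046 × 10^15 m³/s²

Convert to SI: r = 5.238 Gm = 5.238e+09 m.
For a circular orbit, gravity supplies the centripetal force, so v = √(GM / r).
v = √(1.046e+15 / 5.238e+09) m/s ≈ 446.9 m/s = 446.9 m/s.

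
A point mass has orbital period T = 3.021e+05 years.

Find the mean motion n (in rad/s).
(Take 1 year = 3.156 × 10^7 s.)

Convert to SI: T = 3.021e+05 years = 9.53428e+12 s.
n = 2π / T.
n = 2π / 9.53428e+12 s ≈ 6.59e-13 rad/s.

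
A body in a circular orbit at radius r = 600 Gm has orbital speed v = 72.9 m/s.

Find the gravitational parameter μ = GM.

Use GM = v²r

Convert to SI: r = 600 Gm = 6e+11 m.
For a circular orbit v² = GM/r, so GM = v² · r.
GM = (72.9)² · 6e+11 m³/s² ≈ 3.189e+15 m³/s² = 3.189 × 10^15 m³/s².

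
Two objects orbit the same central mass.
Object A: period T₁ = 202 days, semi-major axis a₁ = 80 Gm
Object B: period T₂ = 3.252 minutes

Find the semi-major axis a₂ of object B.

Convert to SI: T₁ = 202 days = 1.74528e+07 s; a₁ = 80 Gm = 8e+10 m; T₂ = 3.252 minutes = 195.12 s.
Kepler's third law: (T₁/T₂)² = (a₁/a₂)³ ⇒ a₂ = a₁ · (T₂/T₁)^(2/3).
T₂/T₁ = 195.12 / 1.74528e+07 = 1.11799e-05.
a₂ = 8e+10 · (1.11799e-05)^(2/3) m ≈ 4e+07 m = 40 Mm.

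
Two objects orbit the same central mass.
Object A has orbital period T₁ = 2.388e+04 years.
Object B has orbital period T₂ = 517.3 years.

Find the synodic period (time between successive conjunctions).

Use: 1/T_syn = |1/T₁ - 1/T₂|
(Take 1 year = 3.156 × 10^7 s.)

Convert to SI: T₁ = 2.388e+04 years = 7.53653e+11 s; T₂ = 517.3 years = 1.6326e+10 s.
T_syn = |T₁ · T₂ / (T₁ − T₂)|.
T_syn = |7.53653e+11 · 1.6326e+10 / (7.53653e+11 − 1.6326e+10)| s ≈ 1.669e+10 s = 528.8 years.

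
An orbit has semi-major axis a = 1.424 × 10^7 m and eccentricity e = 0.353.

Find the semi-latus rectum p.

p = a (1 − e²).
p = 1.424e+07 · (1 − (0.353)²) = 1.424e+07 · 0.875391 ≈ 1.247e+07 m = 1.247 × 10^7 m.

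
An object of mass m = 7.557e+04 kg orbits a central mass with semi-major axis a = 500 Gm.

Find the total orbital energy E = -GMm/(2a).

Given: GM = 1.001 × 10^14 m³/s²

Convert to SI: a = 500 Gm = 5e+11 m.
E = −GMm / (2a).
E = −1.001e+14 · 7.557e+04 / (2 · 5e+11) J ≈ -7.565e+06 J = -7.565 MJ.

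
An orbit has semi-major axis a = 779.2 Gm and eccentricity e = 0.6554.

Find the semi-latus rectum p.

Convert to SI: a = 779.2 Gm = 7.792e+11 m.
p = a (1 − e²).
p = 7.792e+11 · (1 − (0.6554)²) = 7.792e+11 · 0.570451 ≈ 4.445e+11 m = 444.5 Gm.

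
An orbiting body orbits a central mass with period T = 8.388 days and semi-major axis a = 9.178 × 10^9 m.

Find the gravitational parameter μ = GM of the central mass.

Convert to SI: T = 8.388 days = 724723 s.
GM = 4π² · a³ / T².
GM = 4π² · (9.178e+09)³ / (724723)² m³/s² ≈ 5.811e+19 m³/s² = 5.811 × 10^19 m³/s².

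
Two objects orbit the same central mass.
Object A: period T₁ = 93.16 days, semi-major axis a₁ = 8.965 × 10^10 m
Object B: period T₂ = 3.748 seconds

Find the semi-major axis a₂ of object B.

Convert to SI: T₁ = 93.16 days = 8.04902e+06 s.
Kepler's third law: (T₁/T₂)² = (a₁/a₂)³ ⇒ a₂ = a₁ · (T₂/T₁)^(2/3).
T₂/T₁ = 3.748 / 8.04902e+06 = 4.65647e-07.
a₂ = 8.965e+10 · (4.65647e-07)^(2/3) m ≈ 5.386e+06 m = 5.386 × 10^6 m.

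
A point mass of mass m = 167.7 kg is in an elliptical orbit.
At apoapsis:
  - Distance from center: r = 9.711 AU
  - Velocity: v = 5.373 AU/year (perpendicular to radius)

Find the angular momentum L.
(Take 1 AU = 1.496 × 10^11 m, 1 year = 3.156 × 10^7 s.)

Convert to SI: r = 9.711 AU = 1.45277e+12 m; v = 5.373 AU/year = 25469 m/s.
Since v is perpendicular to r, L = m · v · r.
L = 167.7 · 25469 · 1.45277e+12 kg·m²/s ≈ 6.205e+18 kg·m²/s.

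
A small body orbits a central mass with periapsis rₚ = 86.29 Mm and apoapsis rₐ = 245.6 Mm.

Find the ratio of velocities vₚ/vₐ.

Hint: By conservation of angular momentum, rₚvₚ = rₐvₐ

Convert to SI: rₚ = 86.29 Mm = 8.629e+07 m; rₐ = 245.6 Mm = 2.456e+08 m.
Conservation of angular momentum gives rₚvₚ = rₐvₐ, so vₚ/vₐ = rₐ/rₚ.
vₚ/vₐ = 2.456e+08 / 8.629e+07 ≈ 2.846.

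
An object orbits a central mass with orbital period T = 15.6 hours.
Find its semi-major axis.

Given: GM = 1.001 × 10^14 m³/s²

Convert to SI: T = 15.6 hours = 56160 s.
Invert Kepler's third law: a = (GM · T² / (4π²))^(1/3).
Substituting T = 56160 s and GM = 1.001e+14 m³/s²:
a = (1.001e+14 · (56160)² / (4π²))^(1/3) m
a ≈ 2e+07 m = 20 Mm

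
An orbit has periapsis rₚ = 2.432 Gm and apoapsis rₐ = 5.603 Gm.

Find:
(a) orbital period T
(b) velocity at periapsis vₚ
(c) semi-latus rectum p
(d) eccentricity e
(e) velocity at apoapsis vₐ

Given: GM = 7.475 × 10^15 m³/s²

Convert to SI: rₚ = 2.432 Gm = 2.432e+09 m; rₐ = 5.603 Gm = 5.603e+09 m.
(a) With a = (rₚ + rₐ)/2 = 4.0175e+09 m, T = 2π √(a³/GM) = 2π √((4.0175e+09)³/7.475e+15) s ≈ 1.851e+07 s
(b) With a = (rₚ + rₐ)/2 = 4.0175e+09 m, vₚ = √(GM (2/rₚ − 1/a)) = √(7.475e+15 · (2/2.432e+09 − 1/4.0175e+09)) m/s ≈ 2070 m/s
(c) From a = (rₚ + rₐ)/2 = 4.0175e+09 m and e = (rₐ − rₚ)/(rₐ + rₚ) = 0.394648, p = a(1 − e²) = 4.0175e+09 · (1 − (0.394648)²) ≈ 3.392e+09 m
(d) e = (rₐ − rₚ)/(rₐ + rₚ) = (5.603e+09 − 2.432e+09)/(5.603e+09 + 2.432e+09) ≈ 0.3946
(e) With a = (rₚ + rₐ)/2 = 4.0175e+09 m, vₐ = √(GM (2/rₐ − 1/a)) = √(7.475e+15 · (2/5.603e+09 − 1/4.0175e+09)) m/s ≈ 898.7 m/s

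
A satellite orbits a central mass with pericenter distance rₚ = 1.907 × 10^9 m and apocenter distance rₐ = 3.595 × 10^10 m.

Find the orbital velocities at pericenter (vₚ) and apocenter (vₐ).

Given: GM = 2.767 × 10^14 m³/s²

Use the vis-viva equation v² = GM(2/r − 1/a) with a = (rₚ + rₐ)/2 = (1.907e+09 + 3.595e+10)/2 = 1.89285e+10 m.
vₚ = √(GM · (2/rₚ − 1/a)) = √(2.767e+14 · (2/1.907e+09 − 1/1.89285e+10)) m/s ≈ 525 m/s = 525 m/s.
vₐ = √(GM · (2/rₐ − 1/a)) = √(2.767e+14 · (2/3.595e+10 − 1/1.89285e+10)) m/s ≈ 27.85 m/s = 27.85 m/s.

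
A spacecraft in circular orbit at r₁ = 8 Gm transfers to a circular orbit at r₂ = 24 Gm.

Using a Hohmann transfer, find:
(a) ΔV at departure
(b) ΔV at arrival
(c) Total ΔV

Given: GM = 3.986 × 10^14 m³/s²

Convert to SI: r₁ = 8 Gm = 8e+09 m; r₂ = 24 Gm = 2.4e+10 m.
Transfer semi-major axis: a_t = (r₁ + r₂)/2 = (8e+09 + 2.4e+10)/2 = 1.6e+10 m.
Circular speeds: v₁ = √(GM/r₁) = 223.215 m/s, v₂ = √(GM/r₂) = 128.873 m/s.
Transfer speeds (vis-viva v² = GM(2/r − 1/a_t)): v₁ᵗ = 273.382 m/s, v₂ᵗ = 91.1272 m/s.
(a) ΔV₁ = |v₁ᵗ − v₁| ≈ 50.17 m/s = 50.17 m/s.
(b) ΔV₂ = |v₂ − v₂ᵗ| ≈ 37.75 m/s = 37.75 m/s.
(c) ΔV_total = ΔV₁ + ΔV₂ ≈ 87.91 m/s = 87.91 m/s.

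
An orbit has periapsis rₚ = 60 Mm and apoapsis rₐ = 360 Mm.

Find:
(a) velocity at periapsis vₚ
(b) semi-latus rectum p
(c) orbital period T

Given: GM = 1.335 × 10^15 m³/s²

Convert to SI: rₚ = 60 Mm = 6e+07 m; rₐ = 360 Mm = 3.6e+08 m.
(a) With a = (rₚ + rₐ)/2 = 2.1e+08 m, vₚ = √(GM (2/rₚ − 1/a)) = √(1.335e+15 · (2/6e+07 − 1/2.1e+08)) m/s ≈ 6176 m/s
(b) From a = (rₚ + rₐ)/2 = 2.1e+08 m and e = (rₐ − rₚ)/(rₐ + rₚ) = 0.714286, p = a(1 − e²) = 2.1e+08 · (1 − (0.714286)²) ≈ 1.029e+08 m
(c) With a = (rₚ + rₐ)/2 = 2.1e+08 m, T = 2π √(a³/GM) = 2π √((2.1e+08)³/1.335e+15) s ≈ 5.233e+05 s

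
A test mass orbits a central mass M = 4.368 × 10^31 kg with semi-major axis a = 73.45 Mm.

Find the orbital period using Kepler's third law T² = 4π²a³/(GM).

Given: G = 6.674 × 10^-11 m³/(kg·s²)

Convert to SI: a = 73.45 Mm = 7.345e+07 m.
GM = G · M = 6.674e-11 · 4.368e+31 = 2.9152e+21 m³/s².
Kepler's third law: T = 2π √(a³ / GM).
Substituting a = 7.345e+07 m and GM = 2.9152e+21 m³/s²:
T = 2π √((7.345e+07)³ / 2.9152e+21) s
T ≈ 73.25 s = 1.221 minutes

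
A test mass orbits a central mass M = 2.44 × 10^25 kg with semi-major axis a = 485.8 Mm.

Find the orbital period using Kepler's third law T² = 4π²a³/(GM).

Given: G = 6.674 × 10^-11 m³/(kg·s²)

Convert to SI: a = 485.8 Mm = 4.858e+08 m.
GM = G · M = 6.674e-11 · 2.44e+25 = 1.62846e+15 m³/s².
Kepler's third law: T = 2π √(a³ / GM).
Substituting a = 4.858e+08 m and GM = 1.62846e+15 m³/s²:
T = 2π √((4.858e+08)³ / 1.62846e+15) s
T ≈ 1.667e+06 s = 19.3 days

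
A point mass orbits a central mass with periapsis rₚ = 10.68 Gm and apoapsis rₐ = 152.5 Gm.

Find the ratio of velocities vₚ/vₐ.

Convert to SI: rₚ = 10.68 Gm = 1.068e+10 m; rₐ = 152.5 Gm = 1.525e+11 m.
Conservation of angular momentum gives rₚvₚ = rₐvₐ, so vₚ/vₐ = rₐ/rₚ.
vₚ/vₐ = 1.525e+11 / 1.068e+10 ≈ 14.28.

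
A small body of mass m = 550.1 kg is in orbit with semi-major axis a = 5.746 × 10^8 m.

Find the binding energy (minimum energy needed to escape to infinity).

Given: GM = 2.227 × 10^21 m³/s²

Total orbital energy is E = −GMm/(2a); binding energy is E_bind = −E = GMm/(2a).
E_bind = 2.227e+21 · 550.1 / (2 · 5.746e+08) J ≈ 1.066e+15 J = 1.066 PJ.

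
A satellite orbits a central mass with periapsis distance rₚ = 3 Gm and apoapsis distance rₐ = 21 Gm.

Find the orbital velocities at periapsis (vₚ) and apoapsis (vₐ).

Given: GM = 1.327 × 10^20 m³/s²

Convert to SI: rₚ = 3 Gm = 3e+09 m; rₐ = 21 Gm = 2.1e+10 m.
Use the vis-viva equation v² = GM(2/r − 1/a) with a = (rₚ + rₐ)/2 = (3e+09 + 2.1e+10)/2 = 1.2e+10 m.
vₚ = √(GM · (2/rₚ − 1/a)) = √(1.327e+20 · (2/3e+09 − 1/1.2e+10)) m/s ≈ 2.782e+05 m/s = 278.2 km/s.
vₐ = √(GM · (2/rₐ − 1/a)) = √(1.327e+20 · (2/2.1e+10 − 1/1.2e+10)) m/s ≈ 3.975e+04 m/s = 39.75 km/s.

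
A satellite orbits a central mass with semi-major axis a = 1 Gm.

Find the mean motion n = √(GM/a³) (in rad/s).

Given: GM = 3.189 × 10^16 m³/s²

Convert to SI: a = 1 Gm = 1e+09 m.
n = √(GM / a³).
n = √(3.189e+16 / (1e+09)³) rad/s ≈ 5.647e-06 rad/s.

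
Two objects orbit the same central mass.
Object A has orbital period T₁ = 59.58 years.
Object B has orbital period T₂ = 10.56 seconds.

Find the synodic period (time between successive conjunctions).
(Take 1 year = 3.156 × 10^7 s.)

Convert to SI: T₁ = 59.58 years = 1.88034e+09 s.
T_syn = |T₁ · T₂ / (T₁ − T₂)|.
T_syn = |1.88034e+09 · 10.56 / (1.88034e+09 − 10.56)| s ≈ 10.56 s = 10.56 seconds.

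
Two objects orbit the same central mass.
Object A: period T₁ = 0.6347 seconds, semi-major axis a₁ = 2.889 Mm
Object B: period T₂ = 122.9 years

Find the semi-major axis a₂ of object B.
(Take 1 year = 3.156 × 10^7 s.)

Convert to SI: a₁ = 2.889 Mm = 2.889e+06 m; T₂ = 122.9 years = 3.87872e+09 s.
Kepler's third law: (T₁/T₂)² = (a₁/a₂)³ ⇒ a₂ = a₁ · (T₂/T₁)^(2/3).
T₂/T₁ = 3.87872e+09 / 0.6347 = 6.11111e+09.
a₂ = 2.889e+06 · (6.11111e+09)^(2/3) m ≈ 9.657e+12 m = 9.657 Tm.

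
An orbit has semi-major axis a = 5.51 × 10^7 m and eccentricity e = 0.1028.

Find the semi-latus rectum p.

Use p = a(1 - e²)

p = a (1 − e²).
p = 5.51e+07 · (1 − (0.1028)²) = 5.51e+07 · 0.989432 ≈ 5.452e+07 m = 5.452 × 10^7 m.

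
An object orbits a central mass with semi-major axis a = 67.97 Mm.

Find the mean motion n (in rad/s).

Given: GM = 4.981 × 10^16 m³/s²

Convert to SI: a = 67.97 Mm = 6.797e+07 m.
n = √(GM / a³).
n = √(4.981e+16 / (6.797e+07)³) rad/s ≈ 0.0003983 rad/s.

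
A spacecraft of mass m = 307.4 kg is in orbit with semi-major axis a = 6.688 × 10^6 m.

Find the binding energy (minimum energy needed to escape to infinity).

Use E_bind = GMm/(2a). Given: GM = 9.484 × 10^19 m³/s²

Total orbital energy is E = −GMm/(2a); binding energy is E_bind = −E = GMm/(2a).
E_bind = 9.484e+19 · 307.4 / (2 · 6.688e+06) J ≈ 2.18e+15 J = 2.18 PJ.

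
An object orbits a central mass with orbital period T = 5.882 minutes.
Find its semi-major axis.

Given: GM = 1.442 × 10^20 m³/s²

Convert to SI: T = 5.882 minutes = 352.92 s.
Invert Kepler's third law: a = (GM · T² / (4π²))^(1/3).
Substituting T = 352.92 s and GM = 1.442e+20 m³/s²:
a = (1.442e+20 · (352.92)² / (4π²))^(1/3) m
a ≈ 7.691e+07 m = 7.691 × 10^7 m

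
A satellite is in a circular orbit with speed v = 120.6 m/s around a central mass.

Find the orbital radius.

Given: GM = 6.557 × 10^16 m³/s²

For a circular orbit, v² = GM / r, so r = GM / v².
r = 6.557e+16 / (120.6)² m ≈ 4.508e+12 m = 4.508 × 10^12 m.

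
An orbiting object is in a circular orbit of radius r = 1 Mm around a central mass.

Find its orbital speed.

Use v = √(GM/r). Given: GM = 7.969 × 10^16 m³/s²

Convert to SI: r = 1 Mm = 1e+06 m.
For a circular orbit, gravity supplies the centripetal force, so v = √(GM / r).
v = √(7.969e+16 / 1e+06) m/s ≈ 2.823e+05 m/s = 282.3 km/s.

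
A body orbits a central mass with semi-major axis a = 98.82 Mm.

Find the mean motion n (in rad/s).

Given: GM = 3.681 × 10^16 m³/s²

Convert to SI: a = 98.82 Mm = 9.882e+07 m.
n = √(GM / a³).
n = √(3.681e+16 / (9.882e+07)³) rad/s ≈ 0.0001953 rad/s.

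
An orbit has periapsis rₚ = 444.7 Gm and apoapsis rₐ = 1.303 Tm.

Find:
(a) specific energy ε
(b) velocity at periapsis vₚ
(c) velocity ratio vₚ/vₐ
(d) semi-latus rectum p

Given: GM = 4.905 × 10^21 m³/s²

Convert to SI: rₚ = 444.7 Gm = 4.447e+11 m; rₐ = 1.303 Tm = 1.303e+12 m.
(a) With a = (rₚ + rₐ)/2 = 8.7385e+11 m, ε = −GM/(2a) = −4.905e+21/(2 · 8.7385e+11) J/kg ≈ -2.807e+09 J/kg
(b) With a = (rₚ + rₐ)/2 = 8.7385e+11 m, vₚ = √(GM (2/rₚ − 1/a)) = √(4.905e+21 · (2/4.447e+11 − 1/8.7385e+11)) m/s ≈ 1.282e+05 m/s
(c) Conservation of angular momentum (rₚvₚ = rₐvₐ) gives vₚ/vₐ = rₐ/rₚ = 1.303e+12/4.447e+11 ≈ 2.93
(d) From a = (rₚ + rₐ)/2 = 8.7385e+11 m and e = (rₐ − rₚ)/(rₐ + rₚ) = 0.491103, p = a(1 − e²) = 8.7385e+11 · (1 − (0.491103)²) ≈ 6.631e+11 m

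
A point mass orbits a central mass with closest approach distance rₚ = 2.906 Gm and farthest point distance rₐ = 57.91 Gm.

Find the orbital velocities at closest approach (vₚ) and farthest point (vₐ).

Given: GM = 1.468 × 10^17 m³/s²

Convert to SI: rₚ = 2.906 Gm = 2.906e+09 m; rₐ = 57.91 Gm = 5.791e+10 m.
Use the vis-viva equation v² = GM(2/r − 1/a) with a = (rₚ + rₐ)/2 = (2.906e+09 + 5.791e+10)/2 = 3.0408e+10 m.
vₚ = √(GM · (2/rₚ − 1/a)) = √(1.468e+17 · (2/2.906e+09 − 1/3.0408e+10)) m/s ≈ 9808 m/s = 9.808 km/s.
vₐ = √(GM · (2/rₐ − 1/a)) = √(1.468e+17 · (2/5.791e+10 − 1/3.0408e+10)) m/s ≈ 492.2 m/s = 492.2 m/s.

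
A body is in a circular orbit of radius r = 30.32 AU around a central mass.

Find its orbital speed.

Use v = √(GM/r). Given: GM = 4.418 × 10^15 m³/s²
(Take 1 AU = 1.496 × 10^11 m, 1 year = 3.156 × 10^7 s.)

Convert to SI: r = 30.32 AU = 4.53587e+12 m.
For a circular orbit, gravity supplies the centripetal force, so v = √(GM / r).
v = √(4.418e+15 / 4.53587e+12) m/s ≈ 31.21 m/s = 0.006584 AU/year.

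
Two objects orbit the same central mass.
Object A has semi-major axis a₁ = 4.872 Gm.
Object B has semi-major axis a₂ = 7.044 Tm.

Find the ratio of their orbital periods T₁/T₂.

Convert to SI: a₁ = 4.872 Gm = 4.872e+09 m; a₂ = 7.044 Tm = 7.044e+12 m.
From Kepler's third law, (T₁/T₂)² = (a₁/a₂)³, so T₁/T₂ = (a₁/a₂)^(3/2).
a₁/a₂ = 4.872e+09 / 7.044e+12 = 0.000691652.
T₁/T₂ = (0.000691652)^(3/2) ≈ 1.819e-05.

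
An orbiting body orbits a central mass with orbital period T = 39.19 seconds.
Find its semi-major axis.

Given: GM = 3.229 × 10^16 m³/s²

Invert Kepler's third law: a = (GM · T² / (4π²))^(1/3).
Substituting T = 39.19 s and GM = 3.229e+16 m³/s²:
a = (3.229e+16 · (39.19)² / (4π²))^(1/3) m
a ≈ 1.079e+06 m = 1.079 Mm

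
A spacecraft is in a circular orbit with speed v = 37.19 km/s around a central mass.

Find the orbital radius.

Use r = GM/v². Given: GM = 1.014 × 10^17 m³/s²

Convert to SI: v = 37.19 km/s = 37190 m/s.
For a circular orbit, v² = GM / r, so r = GM / v².
r = 1.014e+17 / (37190)² m ≈ 7.331e+07 m = 73.31 Mm.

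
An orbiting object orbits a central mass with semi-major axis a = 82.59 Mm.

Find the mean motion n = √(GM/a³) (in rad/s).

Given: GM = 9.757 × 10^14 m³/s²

Convert to SI: a = 82.59 Mm = 8.259e+07 m.
n = √(GM / a³).
n = √(9.757e+14 / (8.259e+07)³) rad/s ≈ 4.162e-05 rad/s.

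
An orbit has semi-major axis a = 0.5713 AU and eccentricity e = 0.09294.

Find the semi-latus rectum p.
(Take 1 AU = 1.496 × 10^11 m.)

Convert to SI: a = 0.5713 AU = 8.54665e+10 m.
p = a (1 − e²).
p = 8.54665e+10 · (1 − (0.09294)²) = 8.54665e+10 · 0.991362 ≈ 8.473e+10 m = 0.5664 AU.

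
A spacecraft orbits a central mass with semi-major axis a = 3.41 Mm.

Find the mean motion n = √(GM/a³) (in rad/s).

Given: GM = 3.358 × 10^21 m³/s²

Convert to SI: a = 3.41 Mm = 3.41e+06 m.
n = √(GM / a³).
n = √(3.358e+21 / (3.41e+06)³) rad/s ≈ 9.203 rad/s.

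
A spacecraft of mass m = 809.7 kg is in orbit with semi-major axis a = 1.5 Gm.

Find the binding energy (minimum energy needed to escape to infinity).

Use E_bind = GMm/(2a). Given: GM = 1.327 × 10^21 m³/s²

Convert to SI: a = 1.5 Gm = 1.5e+09 m.
Total orbital energy is E = −GMm/(2a); binding energy is E_bind = −E = GMm/(2a).
E_bind = 1.327e+21 · 809.7 / (2 · 1.5e+09) J ≈ 3.582e+14 J = 358.2 TJ.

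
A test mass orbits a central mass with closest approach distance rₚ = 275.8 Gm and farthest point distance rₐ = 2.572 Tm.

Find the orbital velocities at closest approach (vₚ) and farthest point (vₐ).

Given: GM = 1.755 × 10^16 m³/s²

Convert to SI: rₚ = 275.8 Gm = 2.758e+11 m; rₐ = 2.572 Tm = 2.572e+12 m.
Use the vis-viva equation v² = GM(2/r − 1/a) with a = (rₚ + rₐ)/2 = (2.758e+11 + 2.572e+12)/2 = 1.4239e+12 m.
vₚ = √(GM · (2/rₚ − 1/a)) = √(1.755e+16 · (2/2.758e+11 − 1/1.4239e+12)) m/s ≈ 339 m/s = 339 m/s.
vₐ = √(GM · (2/rₐ − 1/a)) = √(1.755e+16 · (2/2.572e+12 − 1/1.4239e+12)) m/s ≈ 36.35 m/s = 36.35 m/s.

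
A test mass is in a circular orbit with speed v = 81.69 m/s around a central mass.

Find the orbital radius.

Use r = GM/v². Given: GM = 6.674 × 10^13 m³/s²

For a circular orbit, v² = GM / r, so r = GM / v².
r = 6.674e+13 / (81.69)² m ≈ 1e+10 m = 10 Gm.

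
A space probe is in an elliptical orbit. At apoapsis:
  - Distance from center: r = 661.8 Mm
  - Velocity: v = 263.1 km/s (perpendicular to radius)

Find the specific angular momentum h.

Convert to SI: r = 661.8 Mm = 6.618e+08 m; v = 263.1 km/s = 263100 m/s.
With v perpendicular to r, h = r · v.
h = 6.618e+08 · 263100 m²/s ≈ 1.741e+14 m²/s.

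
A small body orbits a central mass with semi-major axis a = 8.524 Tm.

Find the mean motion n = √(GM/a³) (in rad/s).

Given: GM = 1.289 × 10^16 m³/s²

Convert to SI: a = 8.524 Tm = 8.524e+12 m.
n = √(GM / a³).
n = √(1.289e+16 / (8.524e+12)³) rad/s ≈ 4.562e-12 rad/s.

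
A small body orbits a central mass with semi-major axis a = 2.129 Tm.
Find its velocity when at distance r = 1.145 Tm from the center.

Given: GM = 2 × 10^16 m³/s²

Convert to SI: a = 2.129 Tm = 2.129e+12 m; r = 1.145 Tm = 1.145e+12 m.
Vis-viva: v = √(GM · (2/r − 1/a)).
2/r − 1/a = 2/1.145e+12 − 1/2.129e+12 = 1.27702e-12 m⁻¹.
v = √(2e+16 · 1.27702e-12) m/s ≈ 159.8 m/s = 159.8 m/s.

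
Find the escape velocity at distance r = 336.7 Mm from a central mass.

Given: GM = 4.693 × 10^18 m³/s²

Convert to SI: r = 336.7 Mm = 3.367e+08 m.
Escape velocity comes from setting total energy to zero: ½v² − GM/r = 0 ⇒ v_esc = √(2GM / r).
v_esc = √(2 · 4.693e+18 / 3.367e+08) m/s ≈ 1.67e+05 m/s = 167 km/s.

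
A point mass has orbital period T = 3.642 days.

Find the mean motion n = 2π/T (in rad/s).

Convert to SI: T = 3.642 days = 314669 s.
n = 2π / T.
n = 2π / 314669 s ≈ 1.997e-05 rad/s.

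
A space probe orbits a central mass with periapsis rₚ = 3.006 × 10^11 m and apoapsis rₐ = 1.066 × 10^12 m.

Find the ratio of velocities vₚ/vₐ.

Conservation of angular momentum gives rₚvₚ = rₐvₐ, so vₚ/vₐ = rₐ/rₚ.
vₚ/vₐ = 1.066e+12 / 3.006e+11 ≈ 3.546.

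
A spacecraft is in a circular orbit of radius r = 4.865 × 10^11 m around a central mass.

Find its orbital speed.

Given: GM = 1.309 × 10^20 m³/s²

For a circular orbit, gravity supplies the centripetal force, so v = √(GM / r).
v = √(1.309e+20 / 4.865e+11) m/s ≈ 1.64e+04 m/s = 16.4 km/s.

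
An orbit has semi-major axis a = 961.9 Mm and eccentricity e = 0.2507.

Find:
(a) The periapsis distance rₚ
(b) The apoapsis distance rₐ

Convert to SI: a = 961.9 Mm = 9.619e+08 m.
(a) rₚ = a(1 − e) = 9.619e+08 · (1 − 0.2507) = 9.619e+08 · 0.7493 ≈ 7.208e+08 m = 720.8 Mm.
(b) rₐ = a(1 + e) = 9.619e+08 · (1 + 0.2507) = 9.619e+08 · 1.2507 ≈ 1.203e+09 m = 1.203 Gm.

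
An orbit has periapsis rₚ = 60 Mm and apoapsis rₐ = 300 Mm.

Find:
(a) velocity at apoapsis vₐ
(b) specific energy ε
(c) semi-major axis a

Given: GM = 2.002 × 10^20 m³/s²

Convert to SI: rₚ = 60 Mm = 6e+07 m; rₐ = 300 Mm = 3e+08 m.
(a) With a = (rₚ + rₐ)/2 = 1.8e+08 m, vₐ = √(GM (2/rₐ − 1/a)) = √(2.002e+20 · (2/3e+08 − 1/1.8e+08)) m/s ≈ 4.716e+05 m/s
(b) With a = (rₚ + rₐ)/2 = 1.8e+08 m, ε = −GM/(2a) = −2.002e+20/(2 · 1.8e+08) J/kg ≈ -5.561e+11 J/kg
(c) a = (rₚ + rₐ)/2 = (6e+07 + 3e+08)/2 ≈ 1.8e+08 m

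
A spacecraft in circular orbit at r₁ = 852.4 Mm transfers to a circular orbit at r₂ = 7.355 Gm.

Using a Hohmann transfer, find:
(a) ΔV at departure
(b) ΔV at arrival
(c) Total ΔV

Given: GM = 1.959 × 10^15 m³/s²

Convert to SI: r₁ = 852.4 Mm = 8.524e+08 m; r₂ = 7.355 Gm = 7.355e+09 m.
Transfer semi-major axis: a_t = (r₁ + r₂)/2 = (8.524e+08 + 7.355e+09)/2 = 4.1037e+09 m.
Circular speeds: v₁ = √(GM/r₁) = 1515.99 m/s, v₂ = √(GM/r₂) = 516.091 m/s.
Transfer speeds (vis-viva v² = GM(2/r − 1/a_t)): v₁ᵗ = 2029.55 m/s, v₂ᵗ = 235.212 m/s.
(a) ΔV₁ = |v₁ᵗ − v₁| ≈ 513.6 m/s = 513.6 m/s.
(b) ΔV₂ = |v₂ − v₂ᵗ| ≈ 280.9 m/s = 280.9 m/s.
(c) ΔV_total = ΔV₁ + ΔV₂ ≈ 794.4 m/s = 794.4 m/s.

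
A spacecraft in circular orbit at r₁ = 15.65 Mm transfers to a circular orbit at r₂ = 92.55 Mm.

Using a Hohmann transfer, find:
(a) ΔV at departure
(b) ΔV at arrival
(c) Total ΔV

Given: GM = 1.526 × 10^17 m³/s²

Convert to SI: r₁ = 15.65 Mm = 1.565e+07 m; r₂ = 92.55 Mm = 9.255e+07 m.
Transfer semi-major axis: a_t = (r₁ + r₂)/2 = (1.565e+07 + 9.255e+07)/2 = 5.41e+07 m.
Circular speeds: v₁ = √(GM/r₁) = 98746.1 m/s, v₂ = √(GM/r₂) = 40605.9 m/s.
Transfer speeds (vis-viva v² = GM(2/r − 1/a_t)): v₁ᵗ = 129155 m/s, v₂ᵗ = 21839.7 m/s.
(a) ΔV₁ = |v₁ᵗ − v₁| ≈ 3.041e+04 m/s = 30.41 km/s.
(b) ΔV₂ = |v₂ − v₂ᵗ| ≈ 1.877e+04 m/s = 18.77 km/s.
(c) ΔV_total = ΔV₁ + ΔV₂ ≈ 4.917e+04 m/s = 49.17 km/s.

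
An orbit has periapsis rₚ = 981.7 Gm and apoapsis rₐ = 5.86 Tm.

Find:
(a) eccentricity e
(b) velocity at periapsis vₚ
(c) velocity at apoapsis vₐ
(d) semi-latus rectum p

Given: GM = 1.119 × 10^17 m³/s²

Convert to SI: rₚ = 981.7 Gm = 9.817e+11 m; rₐ = 5.86 Tm = 5.86e+12 m.
(a) e = (rₐ − rₚ)/(rₐ + rₚ) = (5.86e+12 − 9.817e+11)/(5.86e+12 + 9.817e+11) ≈ 0.713
(b) With a = (rₚ + rₐ)/2 = 3.42085e+12 m, vₚ = √(GM (2/rₚ − 1/a)) = √(1.119e+17 · (2/9.817e+11 − 1/3.42085e+12)) m/s ≈ 441.9 m/s
(c) With a = (rₚ + rₐ)/2 = 3.42085e+12 m, vₐ = √(GM (2/rₐ − 1/a)) = √(1.119e+17 · (2/5.86e+12 − 1/3.42085e+12)) m/s ≈ 74.03 m/s
(d) From a = (rₚ + rₐ)/2 = 3.42085e+12 m and e = (rₐ − rₚ)/(rₐ + rₚ) = 0.713025, p = a(1 − e²) = 3.42085e+12 · (1 − (0.713025)²) ≈ 1.682e+12 m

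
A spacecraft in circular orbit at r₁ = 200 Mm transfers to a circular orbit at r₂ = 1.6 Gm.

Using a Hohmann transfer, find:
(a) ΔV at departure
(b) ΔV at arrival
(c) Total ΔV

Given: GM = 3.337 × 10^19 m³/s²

Convert to SI: r₁ = 200 Mm = 2e+08 m; r₂ = 1.6 Gm = 1.6e+09 m.
Transfer semi-major axis: a_t = (r₁ + r₂)/2 = (2e+08 + 1.6e+09)/2 = 9e+08 m.
Circular speeds: v₁ = √(GM/r₁) = 408473 m/s, v₂ = √(GM/r₂) = 144417 m/s.
Transfer speeds (vis-viva v² = GM(2/r − 1/a_t)): v₁ᵗ = 544630 m/s, v₂ᵗ = 68078.8 m/s.
(a) ΔV₁ = |v₁ᵗ − v₁| ≈ 1.362e+05 m/s = 136.2 km/s.
(b) ΔV₂ = |v₂ − v₂ᵗ| ≈ 7.634e+04 m/s = 76.34 km/s.
(c) ΔV_total = ΔV₁ + ΔV₂ ≈ 2.125e+05 m/s = 212.5 km/s.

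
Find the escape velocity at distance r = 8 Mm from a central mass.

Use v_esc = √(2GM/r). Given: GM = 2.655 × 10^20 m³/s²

Convert to SI: r = 8 Mm = 8e+06 m.
Escape velocity comes from setting total energy to zero: ½v² − GM/r = 0 ⇒ v_esc = √(2GM / r).
v_esc = √(2 · 2.655e+20 / 8e+06) m/s ≈ 8.147e+06 m/s = 8147 km/s.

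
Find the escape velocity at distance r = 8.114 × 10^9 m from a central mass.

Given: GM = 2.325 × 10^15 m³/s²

Escape velocity comes from setting total energy to zero: ½v² − GM/r = 0 ⇒ v_esc = √(2GM / r).
v_esc = √(2 · 2.325e+15 / 8.114e+09) m/s ≈ 757 m/s = 757 m/s.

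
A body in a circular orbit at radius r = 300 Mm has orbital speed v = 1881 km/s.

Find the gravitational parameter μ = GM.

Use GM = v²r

Convert to SI: r = 300 Mm = 3e+08 m; v = 1881 km/s = 1.881e+06 m/s.
For a circular orbit v² = GM/r, so GM = v² · r.
GM = (1.881e+06)² · 3e+08 m³/s² ≈ 1.061e+21 m³/s² = 1.061 × 10^21 m³/s².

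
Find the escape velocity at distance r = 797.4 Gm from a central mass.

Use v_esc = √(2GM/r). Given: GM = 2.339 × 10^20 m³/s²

Convert to SI: r = 797.4 Gm = 7.974e+11 m.
Escape velocity comes from setting total energy to zero: ½v² − GM/r = 0 ⇒ v_esc = √(2GM / r).
v_esc = √(2 · 2.339e+20 / 7.974e+11) m/s ≈ 2.422e+04 m/s = 24.22 km/s.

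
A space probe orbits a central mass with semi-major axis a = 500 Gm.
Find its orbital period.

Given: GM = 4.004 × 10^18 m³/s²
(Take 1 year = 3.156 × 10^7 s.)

Convert to SI: a = 500 Gm = 5e+11 m.
Kepler's third law: T = 2π √(a³ / GM).
Substituting a = 5e+11 m and GM = 4.004e+18 m³/s²:
T = 2π √((5e+11)³ / 4.004e+18) s
T ≈ 1.11e+09 s = 35.18 years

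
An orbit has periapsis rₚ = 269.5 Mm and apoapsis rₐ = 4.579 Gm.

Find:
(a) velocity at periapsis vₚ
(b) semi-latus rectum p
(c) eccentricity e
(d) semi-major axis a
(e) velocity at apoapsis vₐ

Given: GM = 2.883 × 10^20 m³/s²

Convert to SI: rₚ = 269.5 Mm = 2.695e+08 m; rₐ = 4.579 Gm = 4.579e+09 m.
(a) With a = (rₚ + rₐ)/2 = 2.42425e+09 m, vₚ = √(GM (2/rₚ − 1/a)) = √(2.883e+20 · (2/2.695e+08 − 1/2.42425e+09)) m/s ≈ 1.421e+06 m/s
(b) From a = (rₚ + rₐ)/2 = 2.42425e+09 m and e = (rₐ − rₚ)/(rₐ + rₚ) = 0.888832, p = a(1 − e²) = 2.42425e+09 · (1 − (0.888832)²) ≈ 5.09e+08 m
(c) e = (rₐ − rₚ)/(rₐ + rₚ) = (4.579e+09 − 2.695e+08)/(4.579e+09 + 2.695e+08) ≈ 0.8888
(d) a = (rₚ + rₐ)/2 = (2.695e+08 + 4.579e+09)/2 ≈ 2.424e+09 m
(e) With a = (rₚ + rₐ)/2 = 2.42425e+09 m, vₐ = √(GM (2/rₐ − 1/a)) = √(2.883e+20 · (2/4.579e+09 − 1/2.42425e+09)) m/s ≈ 8.366e+04 m/s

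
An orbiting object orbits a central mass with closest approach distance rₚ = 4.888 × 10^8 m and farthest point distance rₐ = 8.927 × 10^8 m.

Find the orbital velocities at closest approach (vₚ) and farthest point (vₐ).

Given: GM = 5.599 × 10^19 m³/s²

Use the vis-viva equation v² = GM(2/r − 1/a) with a = (rₚ + rₐ)/2 = (4.888e+08 + 8.927e+08)/2 = 6.9075e+08 m.
vₚ = √(GM · (2/rₚ − 1/a)) = √(5.599e+19 · (2/4.888e+08 − 1/6.9075e+08)) m/s ≈ 3.848e+05 m/s = 384.8 km/s.
vₐ = √(GM · (2/rₐ − 1/a)) = √(5.599e+19 · (2/8.927e+08 − 1/6.9075e+08)) m/s ≈ 2.107e+05 m/s = 210.7 km/s.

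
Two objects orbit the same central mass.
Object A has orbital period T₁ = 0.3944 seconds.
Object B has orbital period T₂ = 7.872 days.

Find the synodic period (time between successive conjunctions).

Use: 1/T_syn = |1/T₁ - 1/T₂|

Convert to SI: T₂ = 7.872 days = 680141 s.
T_syn = |T₁ · T₂ / (T₁ − T₂)|.
T_syn = |0.3944 · 680141 / (0.3944 − 680141)| s ≈ 0.3944 s = 0.3944 seconds.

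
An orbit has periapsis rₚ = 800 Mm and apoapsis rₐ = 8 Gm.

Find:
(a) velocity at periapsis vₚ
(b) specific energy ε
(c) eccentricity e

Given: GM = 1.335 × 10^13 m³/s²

Convert to SI: rₚ = 800 Mm = 8e+08 m; rₐ = 8 Gm = 8e+09 m.
(a) With a = (rₚ + rₐ)/2 = 4.4e+09 m, vₚ = √(GM (2/rₚ − 1/a)) = √(1.335e+13 · (2/8e+08 − 1/4.4e+09)) m/s ≈ 174.2 m/s
(b) With a = (rₚ + rₐ)/2 = 4.4e+09 m, ε = −GM/(2a) = −1.335e+13/(2 · 4.4e+09) J/kg ≈ -1517 J/kg
(c) e = (rₐ − rₚ)/(rₐ + rₚ) = (8e+09 − 8e+08)/(8e+09 + 8e+08) ≈ 0.8182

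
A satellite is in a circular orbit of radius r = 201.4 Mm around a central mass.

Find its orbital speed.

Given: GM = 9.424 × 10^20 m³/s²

Convert to SI: r = 201.4 Mm = 2.014e+08 m.
For a circular orbit, gravity supplies the centripetal force, so v = √(GM / r).
v = √(9.424e+20 / 2.014e+08) m/s ≈ 2.163e+06 m/s = 2163 km/s.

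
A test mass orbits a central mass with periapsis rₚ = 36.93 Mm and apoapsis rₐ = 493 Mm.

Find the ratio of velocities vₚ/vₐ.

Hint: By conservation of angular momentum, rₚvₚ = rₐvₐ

Convert to SI: rₚ = 36.93 Mm = 3.693e+07 m; rₐ = 493 Mm = 4.93e+08 m.
Conservation of angular momentum gives rₚvₚ = rₐvₐ, so vₚ/vₐ = rₐ/rₚ.
vₚ/vₐ = 4.93e+08 / 3.693e+07 ≈ 13.35.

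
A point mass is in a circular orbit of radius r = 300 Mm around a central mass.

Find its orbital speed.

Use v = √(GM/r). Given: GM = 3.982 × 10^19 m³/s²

Convert to SI: r = 300 Mm = 3e+08 m.
For a circular orbit, gravity supplies the centripetal force, so v = √(GM / r).
v = √(3.982e+19 / 3e+08) m/s ≈ 3.643e+05 m/s = 364.3 km/s.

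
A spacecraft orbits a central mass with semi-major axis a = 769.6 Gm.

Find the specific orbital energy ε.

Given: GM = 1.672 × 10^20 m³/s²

Convert to SI: a = 769.6 Gm = 7.696e+11 m.
ε = −GM / (2a).
ε = −1.672e+20 / (2 · 7.696e+11) J/kg ≈ -1.086e+08 J/kg = -108.6 MJ/kg.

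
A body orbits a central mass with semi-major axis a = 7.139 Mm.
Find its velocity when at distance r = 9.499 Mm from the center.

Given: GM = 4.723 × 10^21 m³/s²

Convert to SI: a = 7.139 Mm = 7.139e+06 m; r = 9.499 Mm = 9.499e+06 m.
Vis-viva: v = √(GM · (2/r − 1/a)).
2/r − 1/a = 2/9.499e+06 − 1/7.139e+06 = 7.04728e-08 m⁻¹.
v = √(4.723e+21 · 7.04728e-08) m/s ≈ 1.824e+07 m/s = 1.824e+04 km/s.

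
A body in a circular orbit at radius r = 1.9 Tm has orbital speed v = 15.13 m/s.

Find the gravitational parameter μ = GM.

Convert to SI: r = 1.9 Tm = 1.9e+12 m.
For a circular orbit v² = GM/r, so GM = v² · r.
GM = (15.13)² · 1.9e+12 m³/s² ≈ 4.349e+14 m³/s² = 4.349 × 10^14 m³/s².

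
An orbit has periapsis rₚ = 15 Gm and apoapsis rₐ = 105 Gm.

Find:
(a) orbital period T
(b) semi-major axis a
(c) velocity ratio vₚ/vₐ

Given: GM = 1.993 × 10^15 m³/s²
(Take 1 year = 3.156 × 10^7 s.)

Convert to SI: rₚ = 15 Gm = 1.5e+10 m; rₐ = 105 Gm = 1.05e+11 m.
(a) With a = (rₚ + rₐ)/2 = 6e+10 m, T = 2π √(a³/GM) = 2π √((6e+10)³/1.993e+15) s ≈ 2.068e+09 s
(b) a = (rₚ + rₐ)/2 = (1.5e+10 + 1.05e+11)/2 ≈ 6e+10 m
(c) Conservation of angular momentum (rₚvₚ = rₐvₐ) gives vₚ/vₐ = rₐ/rₚ = 1.05e+11/1.5e+10 ≈ 7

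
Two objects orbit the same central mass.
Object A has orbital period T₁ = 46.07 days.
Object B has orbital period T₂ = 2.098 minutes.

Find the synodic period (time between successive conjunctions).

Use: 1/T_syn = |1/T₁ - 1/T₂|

Convert to SI: T₁ = 46.07 days = 3.98045e+06 s; T₂ = 2.098 minutes = 125.88 s.
T_syn = |T₁ · T₂ / (T₁ − T₂)|.
T_syn = |3.98045e+06 · 125.88 / (3.98045e+06 − 125.88)| s ≈ 125.9 s = 2.098 minutes.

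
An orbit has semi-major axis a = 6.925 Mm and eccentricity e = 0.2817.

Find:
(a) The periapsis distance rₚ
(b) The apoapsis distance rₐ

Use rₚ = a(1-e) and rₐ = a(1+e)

Convert to SI: a = 6.925 Mm = 6.925e+06 m.
(a) rₚ = a(1 − e) = 6.925e+06 · (1 − 0.2817) = 6.925e+06 · 0.7183 ≈ 4.974e+06 m = 4.974 Mm.
(b) rₐ = a(1 + e) = 6.925e+06 · (1 + 0.2817) = 6.925e+06 · 1.2817 ≈ 8.876e+06 m = 8.876 Mm.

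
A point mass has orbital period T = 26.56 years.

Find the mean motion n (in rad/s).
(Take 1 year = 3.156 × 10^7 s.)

Convert to SI: T = 26.56 years = 8.38234e+08 s.
n = 2π / T.
n = 2π / 8.38234e+08 s ≈ 7.496e-09 rad/s.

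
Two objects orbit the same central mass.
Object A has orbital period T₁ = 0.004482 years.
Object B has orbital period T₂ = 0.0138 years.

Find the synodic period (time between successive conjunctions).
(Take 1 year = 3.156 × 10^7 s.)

Convert to SI: T₁ = 0.004482 years = 141452 s; T₂ = 0.0138 years = 435528 s.
T_syn = |T₁ · T₂ / (T₁ − T₂)|.
T_syn = |141452 · 435528 / (141452 − 435528)| s ≈ 2.095e+05 s = 0.006638 years.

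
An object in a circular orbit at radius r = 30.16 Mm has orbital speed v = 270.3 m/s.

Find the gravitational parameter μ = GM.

Convert to SI: r = 30.16 Mm = 3.016e+07 m.
For a circular orbit v² = GM/r, so GM = v² · r.
GM = (270.3)² · 3.016e+07 m³/s² ≈ 2.204e+12 m³/s² = 2.204 × 10^12 m³/s².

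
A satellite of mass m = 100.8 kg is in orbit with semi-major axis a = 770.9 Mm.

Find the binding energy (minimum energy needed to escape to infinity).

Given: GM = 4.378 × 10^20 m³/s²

Convert to SI: a = 770.9 Mm = 7.709e+08 m.
Total orbital energy is E = −GMm/(2a); binding energy is E_bind = −E = GMm/(2a).
E_bind = 4.378e+20 · 100.8 / (2 · 7.709e+08) J ≈ 2.862e+13 J = 28.62 TJ.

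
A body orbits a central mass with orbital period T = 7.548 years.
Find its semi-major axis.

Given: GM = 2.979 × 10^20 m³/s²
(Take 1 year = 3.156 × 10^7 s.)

Convert to SI: T = 7.548 years = 2.38215e+08 s.
Invert Kepler's third law: a = (GM · T² / (4π²))^(1/3).
Substituting T = 2.38215e+08 s and GM = 2.979e+20 m³/s²:
a = (2.979e+20 · (2.38215e+08)² / (4π²))^(1/3) m
a ≈ 7.537e+11 m = 753.7 Gm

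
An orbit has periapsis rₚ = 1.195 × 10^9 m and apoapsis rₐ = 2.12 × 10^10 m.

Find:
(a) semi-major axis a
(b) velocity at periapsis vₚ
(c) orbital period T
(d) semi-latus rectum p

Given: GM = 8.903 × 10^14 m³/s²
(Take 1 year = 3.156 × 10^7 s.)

(a) a = (rₚ + rₐ)/2 = (1.195e+09 + 2.12e+10)/2 ≈ 1.12e+10 m
(b) With a = (rₚ + rₐ)/2 = 1.11975e+10 m, vₚ = √(GM (2/rₚ − 1/a)) = √(8.903e+14 · (2/1.195e+09 − 1/1.11975e+10)) m/s ≈ 1188 m/s
(c) With a = (rₚ + rₐ)/2 = 1.11975e+10 m, T = 2π √(a³/GM) = 2π √((1.11975e+10)³/8.903e+14) s ≈ 2.495e+08 s
(d) From a = (rₚ + rₐ)/2 = 1.11975e+10 m and e = (rₐ − rₚ)/(rₐ + rₚ) = 0.89328, p = a(1 − e²) = 1.11975e+10 · (1 − (0.89328)²) ≈ 2.262e+09 m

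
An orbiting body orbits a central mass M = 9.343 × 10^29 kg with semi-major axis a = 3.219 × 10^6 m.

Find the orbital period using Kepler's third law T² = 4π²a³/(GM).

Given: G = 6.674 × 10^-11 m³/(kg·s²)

GM = G · M = 6.674e-11 · 9.343e+29 = 6.23552e+19 m³/s².
Kepler's third law: T = 2π √(a³ / GM).
Substituting a = 3.219e+06 m and GM = 6.23552e+19 m³/s²:
T = 2π √((3.219e+06)³ / 6.23552e+19) s
T ≈ 4.595 s = 4.595 seconds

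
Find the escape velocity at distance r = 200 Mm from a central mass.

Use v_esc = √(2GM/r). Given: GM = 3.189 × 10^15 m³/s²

Convert to SI: r = 200 Mm = 2e+08 m.
Escape velocity comes from setting total energy to zero: ½v² − GM/r = 0 ⇒ v_esc = √(2GM / r).
v_esc = √(2 · 3.189e+15 / 2e+08) m/s ≈ 5647 m/s = 5.647 km/s.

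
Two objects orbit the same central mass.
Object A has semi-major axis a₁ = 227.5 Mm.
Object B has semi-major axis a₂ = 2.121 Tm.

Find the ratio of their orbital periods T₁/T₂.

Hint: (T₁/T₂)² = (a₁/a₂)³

Convert to SI: a₁ = 227.5 Mm = 2.275e+08 m; a₂ = 2.121 Tm = 2.121e+12 m.
From Kepler's third law, (T₁/T₂)² = (a₁/a₂)³, so T₁/T₂ = (a₁/a₂)^(3/2).
a₁/a₂ = 2.275e+08 / 2.121e+12 = 0.000107261.
T₁/T₂ = (0.000107261)^(3/2) ≈ 1.111e-06.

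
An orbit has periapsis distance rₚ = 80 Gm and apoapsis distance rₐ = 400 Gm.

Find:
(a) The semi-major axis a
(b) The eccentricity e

Convert to SI: rₚ = 80 Gm = 8e+10 m; rₐ = 400 Gm = 4e+11 m.
(a) a = (rₚ + rₐ) / 2 = (8e+10 + 4e+11) / 2 ≈ 2.4e+11 m = 240 Gm.
(b) e = (rₐ − rₚ) / (rₐ + rₚ) = (4e+11 − 8e+10) / (4e+11 + 8e+10) ≈ 0.6667.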